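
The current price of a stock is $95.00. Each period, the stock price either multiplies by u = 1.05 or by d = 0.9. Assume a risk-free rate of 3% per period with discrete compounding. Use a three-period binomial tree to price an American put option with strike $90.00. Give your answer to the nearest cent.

$0.71

Risk-neutral probability p = (1 + 0.03 − 0.9)/(1.05 − 0.9) = 0.1300/0.1500 = 0.8667
Terminal stock prices: S_uuu = 110, S_uud = 94.26, S_udd = 80.8, S_ddd = 69.26
Terminal payoffs (K − S): max(-19.97, 0) = 0, max(-4.264, 0) = 0, max(9.203, 0) = 9.203, max(20.74, 0) = 20.74
Node uu (S = 104.7): continuation = 1/1.03·[0.8667·0.0000 + 0.1333·0.0000] = 0.0000; exercise value = 0.0000 ≤ continuation, so V_uu = 0.0000
Node ud (S = 89.78): continuation = 1/1.03·[0.8667·0.0000 + 0.1333·9.2025] = 1.1913; exercise value = 0.2250 ≤ continuation, so V_ud = 1.1913
Node dd (S = 76.95): continuation = 1/1.03·[0.8667·9.2025 + 0.1333·20.7450] = 10.4286; exercise value = 13.0500 > continuation, so V_dd = 13.0500 (exercise)
Node u (S = 99.75): continuation = 1/1.03·[0.8667·0.0000 + 0.1333·1.1913] = 0.1542; exercise value = 0.0000 ≤ continuation, so V_u = 0.1542
Node d (S = 85.5): continuation = 1/1.03·[0.8667·1.1913 + 0.1333·13.0500] = 2.6917; exercise value = 4.5000 > continuation, so V_d = 4.5000 (exercise)
Node 0 (S = 95): continuation = 1/1.03·[0.8667·0.1542 + 0.1333·4.5000] = 0.7123; exercise value = 0.0000 ≤ continuation, so V_0 = 0.7123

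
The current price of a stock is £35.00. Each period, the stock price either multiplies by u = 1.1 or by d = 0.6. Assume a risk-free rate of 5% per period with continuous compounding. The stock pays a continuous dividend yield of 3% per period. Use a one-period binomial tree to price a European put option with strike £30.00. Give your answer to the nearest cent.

£1.37

Per-period risk-free factor R = e^0.05 = 1.0513; dividend-adjusted growth = e^(0.05−0.03) = 1.0202.
Risk-neutral probability p = (1.0202 − 0.6)/(1.1 − 0.6) = 0.4202/0.5000 = 0.8404
Terminal stock prices: S_u = 38.5, S_d = 21
Terminal payoffs (K − S): max(-8.5, 0) = 0, max(9, 0) = 9
Node 0 (S = 35): V_0 = e^(−0.05)·[0.8404·0.0000 + 0.1596·9.0000] = 1.3663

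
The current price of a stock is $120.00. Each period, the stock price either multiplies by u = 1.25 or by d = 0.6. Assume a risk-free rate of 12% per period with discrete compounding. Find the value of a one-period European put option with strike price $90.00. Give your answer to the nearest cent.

Risk-neutral probability p = (1 + 0.12 − 0.6)/(1.25 − 0.6) = 0.5200/0.6500 = 0.8000
Terminal stock prices: S_u = 150, S_d = 72
Terminal payoffs (K − S): max(-60, 0) = 0, max(18, 0) = 18
Node 0 (S = 120): V_0 = 1/1.12·[0.8000·0.0000 + 0.2000·18.0000] = 3.2143

$3.21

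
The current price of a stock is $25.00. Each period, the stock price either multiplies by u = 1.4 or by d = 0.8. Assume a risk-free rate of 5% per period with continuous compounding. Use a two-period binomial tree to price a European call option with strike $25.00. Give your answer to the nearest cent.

$5.13

Risk-neutral probability p = (e^0.05 − 0.8)/(1.4 − 0.8) = 0.2513/0.6000 = 0.4188
Terminal stock prices: S_uu = 49, S_ud = 28, S_dd = 16
Terminal payoffs (S − K): max(24, 0) = 24, max(3, 0) = 3, max(-9, 0) = 0
Node u (S = 35): V_u = e^(−0.05)·[0.4188·24.0000 + 0.5812·3.0000] = 11.2193
Node d (S = 20): V_d = e^(−0.05)·[0.4188·3.0000 + 0.5812·0.0000] = 1.1951
Node 0 (S = 25): V_0 = e^(−0.05)·[0.4188·11.2193 + 0.5812·1.1951] = 5.1300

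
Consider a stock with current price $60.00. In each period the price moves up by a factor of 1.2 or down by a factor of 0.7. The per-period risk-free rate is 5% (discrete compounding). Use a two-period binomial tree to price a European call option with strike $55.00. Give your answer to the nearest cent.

$13.96

Risk-neutral probability p = (1 + 0.05 − 0.7)/(1.2 − 0.7) = 0.3500/0.5000 = 0.7000
Terminal stock prices: S_uu = 86.4, S_ud = 50.4, S_dd = 29.4
Terminal payoffs (S − K): max(31.4, 0) = 31.4, max(-4.6, 0) = 0, max(-25.6, 0) = 0
Node u (S = 72): V_u = 1/1.05·[0.7000·31.4000 + 0.3000·0.0000] = 20.9333
Node d (S = 42): V_d = 1/1.05·[0.7000·0.0000 + 0.3000·0.0000] = 0.0000
Node 0 (S = 60): V_0 = 1/1.05·[0.7000·20.9333 + 0.3000·0.0000] = 13.9556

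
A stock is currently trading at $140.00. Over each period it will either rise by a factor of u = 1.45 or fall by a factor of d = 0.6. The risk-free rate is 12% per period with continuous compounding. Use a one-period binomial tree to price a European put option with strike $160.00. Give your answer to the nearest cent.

Risk-neutral probability p = (e^0.12 − 0.6)/(1.45 − 0.6) = 0.5275/0.8500 = 0.6206
Terminal stock prices: S_u = 203, S_d = 84
Terminal payoffs (K − S): max(-43, 0) = 0, max(76, 0) = 76
Node 0 (S = 140): V_0 = e^(−0.12)·[0.6206·0.0000 + 0.3794·76.0000] = 25.5749

$25.57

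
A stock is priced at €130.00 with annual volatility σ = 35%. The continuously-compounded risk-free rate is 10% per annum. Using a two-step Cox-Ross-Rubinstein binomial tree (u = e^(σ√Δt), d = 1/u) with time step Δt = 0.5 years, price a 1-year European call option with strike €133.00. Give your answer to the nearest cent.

€21.25

CRR parameters: u = e^(σ√Δt) = e^(0.35·√0.5) = 1.2808, d = 1/u = 0.7808
Per-period rate: rΔt = 0.1·0.5 = 0.05, so R = e^0.05 = 1.0513
Risk-neutral probability p = (e^0.05 − 0.7808)/(1.2808 − 0.7808) = 0.2705/0.5000 = 0.5410
Terminal stock prices: S_uu = 213.3, S_ud = 130, S_dd = 79.25
Terminal payoffs (S − K): max(80.26, 0) = 80.26, max(-3, 0) = 0, max(-53.75, 0) = 0
Node u (S = 166.5): V_u = e^(−0.05)·[0.5410·80.2594 + 0.4590·0.0000] = 41.3008
Node d (S = 101.5): V_d = e^(−0.05)·[0.5410·0.0000 + 0.4590·0.0000] = 0.0000
Node 0 (S = 130): V_0 = e^(−0.05)·[0.5410·41.3008 + 0.4590·0.0000] = 21.2531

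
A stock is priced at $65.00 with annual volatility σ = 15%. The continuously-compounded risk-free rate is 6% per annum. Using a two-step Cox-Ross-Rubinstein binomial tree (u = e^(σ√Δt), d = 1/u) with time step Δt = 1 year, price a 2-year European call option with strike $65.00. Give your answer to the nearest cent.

$9.00

CRR parameters: u = e^(σ√Δt) = e^(0.15·√1) = 1.1618, d = 1/u = 0.8607
Per-period rate: rΔt = 0.06·1 = 0.06, so R = e^0.06 = 1.0618
Risk-neutral probability p = (e^0.06 − 0.8607)/(1.1618 − 0.8607) = 0.2011/0.3011 = 0.6679
Terminal stock prices: S_uu = 87.74, S_ud = 65, S_dd = 48.15
Terminal payoffs (S − K): max(22.74, 0) = 22.74, max(0, 0) = 0, max(-16.85, 0) = 0
Node u (S = 75.52): V_u = e^(−0.06)·[0.6679·22.7408 + 0.3321·0.0000] = 14.3045
Node d (S = 55.95): V_d = e^(−0.06)·[0.6679·0.0000 + 0.3321·0.0000] = 0.0000
Node 0 (S = 65): V_0 = e^(−0.06)·[0.6679·14.3045 + 0.3321·0.0000] = 8.9979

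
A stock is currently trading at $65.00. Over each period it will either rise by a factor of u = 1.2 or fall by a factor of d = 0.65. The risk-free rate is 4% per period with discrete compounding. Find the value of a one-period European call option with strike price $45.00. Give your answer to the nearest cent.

Risk-neutral probability p = (1 + 0.04 − 0.65)/(1.2 − 0.65) = 0.3900/0.5500 = 0.7091
Terminal stock prices: S_u = 78, S_d = 42.25
Terminal payoffs (S − K): max(33, 0) = 33, max(-2.75, 0) = 0
Node 0 (S = 65): V_0 = 1/1.04·[0.7091·33.0000 + 0.2909·0.0000] = 22.5000

$22.50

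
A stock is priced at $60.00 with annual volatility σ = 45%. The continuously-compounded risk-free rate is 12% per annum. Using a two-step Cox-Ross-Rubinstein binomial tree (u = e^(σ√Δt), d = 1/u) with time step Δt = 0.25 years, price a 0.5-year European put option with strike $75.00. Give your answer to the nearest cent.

$15.33

CRR parameters: u = e^(σ√Δt) = e^(0.45·√0.25) = 1.2523, d = 1/u = 0.7985
Per-period rate: rΔt = 0.12·0.25 = 0.03, so R = e^0.03 = 1.0305
Risk-neutral probability p = (e^0.03 − 0.7985)/(1.2523 − 0.7985) = 0.2319/0.4538 = 0.5111
Terminal stock prices: S_uu = 94.1, S_ud = 60, S_dd = 38.26
Terminal payoffs (K − S): max(-19.1, 0) = 0, max(15, 0) = 15, max(36.74, 0) = 36.74
Node u (S = 75.14): V_u = e^(−0.03)·[0.5111·0.0000 + 0.4889·15.0000] = 7.1168
Node d (S = 47.91): V_d = e^(−0.03)·[0.5111·15.0000 + 0.4889·36.7423] = 24.8724
Node 0 (S = 60): V_0 = e^(−0.03)·[0.5111·7.1168 + 0.4889·24.8724] = 15.3307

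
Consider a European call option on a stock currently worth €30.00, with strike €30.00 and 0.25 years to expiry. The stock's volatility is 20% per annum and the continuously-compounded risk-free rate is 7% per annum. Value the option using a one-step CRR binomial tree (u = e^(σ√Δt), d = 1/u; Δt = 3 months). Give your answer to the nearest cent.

CRR parameters: u = e^(σ√Δt) = e^(0.2·√0.25) = 1.1052, d = 1/u = 0.9048
Per-period rate: rΔt = 0.07·0.25 = 0.0175, so R = e^0.0175 = 1.0177
Risk-neutral probability p = (e^0.0175 − 0.9048)/(1.1052 − 0.9048) = 0.1128/0.2003 = 0.5631
Terminal stock prices: S_u = 33.16, S_d = 27.15
Terminal payoffs (S − K): max(3.155, 0) = 3.155, max(-2.855, 0) = 0
Node 0 (S = 30): V_0 = e^(−0.0175)·[0.5631·3.1551 + 0.4369·0.0000] = 1.7460

€1.75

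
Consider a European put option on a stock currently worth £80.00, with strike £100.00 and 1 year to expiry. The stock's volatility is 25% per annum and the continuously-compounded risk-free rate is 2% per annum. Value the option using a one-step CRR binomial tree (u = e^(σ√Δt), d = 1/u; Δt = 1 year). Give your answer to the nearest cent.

£19.29

CRR parameters: u = e^(σ√Δt) = e^(0.25·√1) = 1.2840, d = 1/u = 0.7788
Per-period rate: rΔt = 0.02·1 = 0.02, so R = e^0.02 = 1.0202
Risk-neutral probability p = (e^0.02 − 0.7788)/(1.2840 − 0.7788) = 0.2414/0.5052 = 0.4778
Terminal stock prices: S_u = 102.7, S_d = 62.3
Terminal payoffs (K − S): max(-2.722, 0) = 0, max(37.7, 0) = 37.7
Node 0 (S = 80): V_0 = e^(−0.02)·[0.4778·0.0000 + 0.5222·37.6959] = 19.2947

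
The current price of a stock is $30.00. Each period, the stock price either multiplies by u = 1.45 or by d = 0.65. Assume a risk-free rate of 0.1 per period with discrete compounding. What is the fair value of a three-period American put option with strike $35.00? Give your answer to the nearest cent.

$7.53

Risk-neutral probability p = (1 + 0.1 − 0.65)/(1.45 − 0.65) = 0.4500/0.8000 = 0.5625
Terminal stock prices: S_uuu = 91.46, S_uud = 41, S_udd = 18.38, S_ddd = 8.239
Terminal payoffs (K − S): max(-56.46, 0) = 0, max(-5.999, 0) = 0, max(16.62, 0) = 16.62, max(26.76, 0) = 26.76
Node uu (S = 63.08): continuation = 1/1.1·[0.5625·0.0000 + 0.4375·0.0000] = 0.0000; exercise value = 0.0000 ≤ continuation, so V_uu = 0.0000
Node ud (S = 28.28): continuation = 1/1.1·[0.5625·0.0000 + 0.4375·16.6212] = 6.6107; exercise value = 6.7250 > continuation, so V_ud = 6.7250 (exercise)
Node dd (S = 12.68): continuation = 1/1.1·[0.5625·16.6212 + 0.4375·26.7613] = 19.1432; exercise value = 22.3250 > continuation, so V_dd = 22.3250 (exercise)
Node u (S = 43.5): continuation = 1/1.1·[0.5625·0.0000 + 0.4375·6.7250] = 2.6747; exercise value = 0.0000 ≤ continuation, so V_u = 2.6747
Node d (S = 19.5): continuation = 1/1.1·[0.5625·6.7250 + 0.4375·22.3250] = 12.3182; exercise value = 15.5000 > continuation, so V_d = 15.5000 (exercise)
Node 0 (S = 30): continuation = 1/1.1·[0.5625·2.6747 + 0.4375·15.5000] = 7.5325; exercise value = 5.0000 ≤ continuation, so V_0 = 7.5325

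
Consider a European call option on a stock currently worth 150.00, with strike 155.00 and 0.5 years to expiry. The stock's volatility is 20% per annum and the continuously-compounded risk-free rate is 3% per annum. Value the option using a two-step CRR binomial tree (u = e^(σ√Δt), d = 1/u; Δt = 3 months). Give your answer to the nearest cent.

CRR parameters: u = e^(σ√Δt) = e^(0.2·√0.25) = 1.1052, d = 1/u = 0.9048
Per-period rate: rΔt = 0.03·0.25 = 0.0075, so R = e^0.0075 = 1.0075
Risk-neutral probability p = (e^0.0075 − 0.9048)/(1.1052 − 0.9048) = 0.1027/0.2003 = 0.5126
Terminal stock prices: S_uu = 183.2, S_ud = 150, S_dd = 122.8
Terminal payoffs (S − K): max(28.21, 0) = 28.21, max(-5, 0) = 0, max(-32.19, 0) = 0
Node u (S = 165.8): V_u = e^(−0.0075)·[0.5126·28.2104 + 0.4874·0.0000] = 14.3526
Node d (S = 135.7): V_d = e^(−0.0075)·[0.5126·0.0000 + 0.4874·0.0000] = 0.0000
Node 0 (S = 150): V_0 = e^(−0.0075)·[0.5126·14.3526 + 0.4874·0.0000] = 7.3022

7.30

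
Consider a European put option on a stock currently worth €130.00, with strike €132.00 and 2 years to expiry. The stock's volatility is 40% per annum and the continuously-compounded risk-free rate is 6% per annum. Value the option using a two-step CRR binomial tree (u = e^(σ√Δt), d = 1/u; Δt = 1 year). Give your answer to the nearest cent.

CRR parameters: u = e^(σ√Δt) = e^(0.4·√1) = 1.4918, d = 1/u = 0.6703
Per-period rate: rΔt = 0.06·1 = 0.06, so R = e^0.06 = 1.0618
Risk-neutral probability p = (e^0.06 − 0.6703)/(1.4918 − 0.6703) = 0.3915/0.8215 = 0.4766
Terminal stock prices: S_uu = 289.3, S_ud = 130, S_dd = 58.41
Terminal payoffs (K − S): max(-157.3, 0) = 0, max(2, 0) = 2, max(73.59, 0) = 73.59
Node u (S = 193.9): V_u = e^(−0.06)·[0.4766·0.0000 + 0.5234·2.0000] = 0.9859
Node d (S = 87.14): V_d = e^(−0.06)·[0.4766·2.0000 + 0.5234·73.5872] = 37.1713
Node 0 (S = 130): V_0 = e^(−0.06)·[0.4766·0.9859 + 0.5234·37.1713] = 18.7655

€18.77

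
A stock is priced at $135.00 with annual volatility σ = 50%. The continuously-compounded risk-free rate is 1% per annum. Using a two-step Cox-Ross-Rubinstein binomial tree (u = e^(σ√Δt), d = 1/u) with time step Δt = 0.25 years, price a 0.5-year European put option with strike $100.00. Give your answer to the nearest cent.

CRR parameters: u = e^(σ√Δt) = e^(0.5·√0.25) = 1.2840, d = 1/u = 0.7788
Per-period rate: rΔt = 0.01·0.25 = 0.0025, so R = e^0.0025 = 1.0025
Risk-neutral probability p = (e^0.0025 − 0.7788)/(1.2840 − 0.7788) = 0.2237/0.5052 = 0.4428
Terminal stock prices: S_uu = 222.6, S_ud = 135, S_dd = 81.88
Terminal payoffs (K − S): max(-122.6, 0) = 0, max(-35, 0) = 0, max(18.12, 0) = 18.12
Node u (S = 173.3): V_u = e^(−0.0025)·[0.4428·0.0000 + 0.5572·0.0000] = 0.0000
Node d (S = 105.1): V_d = e^(−0.0025)·[0.4428·0.0000 + 0.5572·18.1184] = 10.0707
Node 0 (S = 135): V_0 = e^(−0.0025)·[0.4428·0.0000 + 0.5572·10.0707] = 5.5976

$5.60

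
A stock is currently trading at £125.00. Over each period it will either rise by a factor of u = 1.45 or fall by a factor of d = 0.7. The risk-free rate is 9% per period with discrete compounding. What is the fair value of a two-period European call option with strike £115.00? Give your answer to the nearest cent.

£38.63

Risk-neutral probability p = (1 + 0.09 − 0.7)/(1.45 − 0.7) = 0.3900/0.7500 = 0.5200
Terminal stock prices: S_uu = 262.8, S_ud = 126.9, S_dd = 61.25
Terminal payoffs (S − K): max(147.8, 0) = 147.8, max(11.87, 0) = 11.87, max(-53.75, 0) = 0
Node u (S = 181.2): V_u = 1/1.09·[0.5200·147.8125 + 0.4800·11.8750] = 75.7454
Node d (S = 87.5): V_d = 1/1.09·[0.5200·11.8750 + 0.4800·0.0000] = 5.6651
Node 0 (S = 125): V_0 = 1/1.09·[0.5200·75.7454 + 0.4800·5.6651] = 38.6302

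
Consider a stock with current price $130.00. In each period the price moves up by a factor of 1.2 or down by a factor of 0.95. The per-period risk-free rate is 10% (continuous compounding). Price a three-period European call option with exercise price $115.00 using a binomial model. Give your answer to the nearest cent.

$44.95

Risk-neutral probability p = (e^0.1 − 0.95)/(1.2 − 0.95) = 0.1552/0.2500 = 0.6207
Terminal stock prices: S_uuu = 224.6, S_uud = 177.8, S_udd = 140.8, S_ddd = 111.5
Terminal payoffs (S − K): max(109.6, 0) = 109.6, max(62.84, 0) = 62.84, max(25.79, 0) = 25.79, max(-3.541, 0) = 0
Node uu (S = 187.2): V_uu = e^(−0.1)·[0.6207·109.6400 + 0.3793·62.8400] = 83.1437
Node ud (S = 148.2): V_ud = e^(−0.1)·[0.6207·62.8400 + 0.3793·25.7900] = 44.1437
Node dd (S = 117.3): V_dd = e^(−0.1)·[0.6207·25.7900 + 0.3793·0.0000] = 14.4841
Node u (S = 156): V_u = e^(−0.1)·[0.6207·83.1437 + 0.3793·44.1437] = 61.8460
Node d (S = 123.5): V_d = e^(−0.1)·[0.6207·44.1437 + 0.3793·14.4841] = 29.7631
Node 0 (S = 130): V_0 = e^(−0.1)·[0.6207·61.8460 + 0.3793·29.7631] = 44.9491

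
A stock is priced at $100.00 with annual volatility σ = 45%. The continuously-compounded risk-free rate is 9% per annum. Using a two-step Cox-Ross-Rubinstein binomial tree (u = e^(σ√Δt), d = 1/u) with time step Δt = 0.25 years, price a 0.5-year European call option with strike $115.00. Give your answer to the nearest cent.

CRR parameters: u = e^(σ√Δt) = e^(0.45·√0.25) = 1.2523, d = 1/u = 0.7985
Per-period rate: rΔt = 0.09·0.25 = 0.0225, so R = e^0.0225 = 1.0228
Risk-neutral probability p = (e^0.0225 − 0.7985)/(1.2523 − 0.7985) = 0.2242/0.4538 = 0.4941
Terminal stock prices: S_uu = 156.8, S_ud = 100, S_dd = 63.76
Terminal payoffs (S − K): max(41.83, 0) = 41.83, max(-15, 0) = 0, max(-51.24, 0) = 0
Node u (S = 125.2): V_u = e^(−0.0225)·[0.4941·41.8312 + 0.5059·0.0000] = 20.2101
Node d (S = 79.85): V_d = e^(−0.0225)·[0.4941·0.0000 + 0.5059·0.0000] = 0.0000
Node 0 (S = 100): V_0 = e^(−0.0225)·[0.4941·20.2101 + 0.5059·0.0000] = 9.7642

$9.76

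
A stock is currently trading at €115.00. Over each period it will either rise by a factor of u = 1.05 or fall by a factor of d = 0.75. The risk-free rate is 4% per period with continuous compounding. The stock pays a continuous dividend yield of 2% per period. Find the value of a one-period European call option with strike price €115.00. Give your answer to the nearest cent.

€4.98

Per-period risk-free factor R = e^0.04 = 1.0408; dividend-adjusted growth = e^(0.04−0.02) = 1.0202.
Risk-neutral probability p = (1.0202 − 0.75)/(1.05 − 0.75) = 0.2702/0.3000 = 0.9007
Terminal stock prices: S_u = 120.8, S_d = 86.25
Terminal payoffs (S − K): max(5.75, 0) = 5.75, max(-28.75, 0) = 0
Node 0 (S = 115): V_0 = e^(−0.04)·[0.9007·5.7500 + 0.0993·0.0000] = 4.9758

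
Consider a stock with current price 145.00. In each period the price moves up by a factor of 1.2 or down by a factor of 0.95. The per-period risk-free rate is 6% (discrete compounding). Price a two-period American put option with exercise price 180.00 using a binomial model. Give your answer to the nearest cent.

35.00

Risk-neutral probability p = (1 + 0.06 − 0.95)/(1.2 − 0.95) = 0.1100/0.2500 = 0.4400
Terminal stock prices: S_uu = 208.8, S_ud = 165.3, S_dd = 130.9
Terminal payoffs (K − S): max(-28.8, 0) = 0, max(14.7, 0) = 14.7, max(49.14, 0) = 49.14
Node u (S = 174): continuation = 1/1.06·[0.4400·0.0000 + 0.5600·14.7000] = 7.7660; exercise value = 6.0000 ≤ continuation, so V_u = 7.7660
Node d (S = 137.8): continuation = 1/1.06·[0.4400·14.7000 + 0.5600·49.1375] = 32.0613; exercise value = 42.2500 > continuation, so V_d = 42.2500 (exercise)
Node 0 (S = 145): continuation = 1/1.06·[0.4400·7.7660 + 0.5600·42.2500] = 25.5444; exercise value = 35.0000 > continuation, so V_0 = 35.0000 (exercise)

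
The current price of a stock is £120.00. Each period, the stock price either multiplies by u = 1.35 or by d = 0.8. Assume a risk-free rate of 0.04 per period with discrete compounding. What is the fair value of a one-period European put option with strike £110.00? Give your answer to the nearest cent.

£7.59

Risk-neutral probability p = (1 + 0.04 − 0.8)/(1.35 − 0.8) = 0.2400/0.5500 = 0.4364
Terminal stock prices: S_u = 162, S_d = 96
Terminal payoffs (K − S): max(-52, 0) = 0, max(14, 0) = 14
Node 0 (S = 120): V_0 = 1/1.04·[0.4364·0.0000 + 0.5636·14.0000] = 7.5874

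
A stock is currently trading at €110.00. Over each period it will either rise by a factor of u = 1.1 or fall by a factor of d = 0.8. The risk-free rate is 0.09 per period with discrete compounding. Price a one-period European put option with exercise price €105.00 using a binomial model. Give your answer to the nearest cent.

€0.52

Risk-neutral probability p = (1 + 0.09 − 0.8)/(1.1 − 0.8) = 0.2900/0.3000 = 0.9667
Terminal stock prices: S_u = 121, S_d = 88
Terminal payoffs (K − S): max(-16, 0) = 0, max(17, 0) = 17
Node 0 (S = 110): V_0 = 1/1.09·[0.9667·0.0000 + 0.0333·17.0000] = 0.5199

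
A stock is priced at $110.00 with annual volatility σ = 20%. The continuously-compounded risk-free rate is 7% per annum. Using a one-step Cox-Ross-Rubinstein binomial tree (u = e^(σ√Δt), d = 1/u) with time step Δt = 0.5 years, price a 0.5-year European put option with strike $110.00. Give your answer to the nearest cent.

$5.74

CRR parameters: u = e^(σ√Δt) = e^(0.2·√0.5) = 1.1519, d = 1/u = 0.8681
Per-period rate: rΔt = 0.07·0.5 = 0.035, so R = e^0.035 = 1.0356
Risk-neutral probability p = (e^0.035 − 0.8681)/(1.1519 − 0.8681) = 0.1675/0.2838 = 0.5902
Terminal stock prices: S_u = 126.7, S_d = 95.49
Terminal payoffs (K − S): max(-16.71, 0) = 0, max(14.51, 0) = 14.51
Node 0 (S = 110): V_0 = e^(−0.035)·[0.5902·0.0000 + 0.4098·14.5064] = 5.7400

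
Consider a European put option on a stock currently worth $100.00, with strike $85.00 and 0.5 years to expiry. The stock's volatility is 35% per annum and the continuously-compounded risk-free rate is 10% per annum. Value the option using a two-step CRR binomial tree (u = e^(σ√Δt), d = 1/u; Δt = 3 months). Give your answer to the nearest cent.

CRR parameters: u = e^(σ√Δt) = e^(0.35·√0.25) = 1.1912, d = 1/u = 0.8395
Per-period rate: rΔt = 0.1·0.25 = 0.025, so R = e^0.025 = 1.0253
Risk-neutral probability p = (e^0.025 − 0.8395)/(1.1912 − 0.8395) = 0.1859/0.3518 = 0.5283
Terminal stock prices: S_uu = 141.9, S_ud = 100, S_dd = 70.47
Terminal payoffs (K − S): max(-56.91, 0) = 0, max(-15, 0) = 0, max(14.53, 0) = 14.53
Node u (S = 119.1): V_u = e^(−0.025)·[0.5283·0.0000 + 0.4717·0.0000] = 0.0000
Node d (S = 83.95): V_d = e^(−0.025)·[0.5283·0.0000 + 0.4717·14.5312] = 6.6848
Node 0 (S = 100): V_0 = e^(−0.025)·[0.5283·0.0000 + 0.4717·6.6848] = 3.0752

$3.08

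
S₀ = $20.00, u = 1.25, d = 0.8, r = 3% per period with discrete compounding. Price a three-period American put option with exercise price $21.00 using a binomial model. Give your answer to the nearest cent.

Risk-neutral probability p = (1 + 0.03 − 0.8)/(1.25 − 0.8) = 0.2300/0.4500 = 0.5111
Terminal stock prices: S_uuu = 39.06, S_uud = 25, S_udd = 16, S_ddd = 10.24
Terminal payoffs (K − S): max(-18.06, 0) = 0, max(-4, 0) = 0, max(5, 0) = 5, max(10.76, 0) = 10.76
Node uu (S = 31.25): continuation = 1/1.03·[0.5111·0.0000 + 0.4889·0.0000] = 0.0000; exercise value = 0.0000 ≤ continuation, so V_uu = 0.0000
Node ud (S = 20): continuation = 1/1.03·[0.5111·0.0000 + 0.4889·5.0000] = 2.3732; exercise value = 1.0000 ≤ continuation, so V_ud = 2.3732
Node dd (S = 12.8): continuation = 1/1.03·[0.5111·5.0000 + 0.4889·10.7600] = 7.5883; exercise value = 8.2000 > continuation, so V_dd = 8.2000 (exercise)
Node u (S = 25): continuation = 1/1.03·[0.5111·0.0000 + 0.4889·2.3732] = 1.1265; exercise value = 0.0000 ≤ continuation, so V_u = 1.1265
Node d (S = 16): continuation = 1/1.03·[0.5111·2.3732 + 0.4889·8.2000] = 5.0698; exercise value = 5.0000 ≤ continuation, so V_d = 5.0698
Node 0 (S = 20): continuation = 1/1.03·[0.5111·1.1265 + 0.4889·5.0698] = 2.9653; exercise value = 1.0000 ≤ continuation, so V_0 = 2.9653

$2.97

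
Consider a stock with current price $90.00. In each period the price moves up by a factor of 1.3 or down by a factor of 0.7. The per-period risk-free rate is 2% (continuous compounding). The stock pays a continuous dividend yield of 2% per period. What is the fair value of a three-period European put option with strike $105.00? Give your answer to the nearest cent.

$25.56

Per-period risk-free factor R = e^0.02 = 1.0202; dividend-adjusted growth = e^(0.02−0.02) = 1.0000.
Risk-neutral probability p = (1.0000 − 0.7)/(1.3 − 0.7) = 0.3000/0.6000 = 0.5000
Terminal stock prices: S_uuu = 197.7, S_uud = 106.5, S_udd = 57.33, S_ddd = 30.87
Terminal payoffs (K − S): max(-92.73, 0) = 0, max(-1.47, 0) = 0, max(47.67, 0) = 47.67, max(74.13, 0) = 74.13
Node uu (S = 152.1): V_uu = e^(−0.02)·[0.5000·0.0000 + 0.5000·0.0000] = 0.0000
Node ud (S = 81.9): V_ud = e^(−0.02)·[0.5000·0.0000 + 0.5000·47.6700] = 23.3630
Node dd (S = 44.1): V_dd = e^(−0.02)·[0.5000·47.6700 + 0.5000·74.1300] = 59.6941
Node u (S = 117): V_u = e^(−0.02)·[0.5000·0.0000 + 0.5000·23.3630] = 11.4502
Node d (S = 63): V_d = e^(−0.02)·[0.5000·23.3630 + 0.5000·59.6941] = 40.7062
Node 0 (S = 90): V_0 = e^(−0.02)·[0.5000·11.4502 + 0.5000·40.7062] = 25.5618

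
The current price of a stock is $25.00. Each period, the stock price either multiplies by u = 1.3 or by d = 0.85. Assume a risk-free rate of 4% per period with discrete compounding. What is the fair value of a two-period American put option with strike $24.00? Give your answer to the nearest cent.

Risk-neutral probability p = (1 + 0.04 − 0.85)/(1.3 − 0.85) = 0.1900/0.4500 = 0.4222
Terminal stock prices: S_uu = 42.25, S_ud = 27.62, S_dd = 18.06
Terminal payoffs (K − S): max(-18.25, 0) = 0, max(-3.625, 0) = 0, max(5.938, 0) = 5.938
Node u (S = 32.5): continuation = 1/1.04·[0.4222·0.0000 + 0.5778·0.0000] = 0.0000; exercise value = 0.0000 ≤ continuation, so V_u = 0.0000
Node d (S = 21.25): continuation = 1/1.04·[0.4222·0.0000 + 0.5778·5.9375] = 3.2986; exercise value = 2.7500 ≤ continuation, so V_d = 3.2986
Node 0 (S = 25): continuation = 1/1.04·[0.4222·0.0000 + 0.5778·3.2986] = 1.8326; exercise value = 0.0000 ≤ continuation, so V_0 = 1.8326

$1.83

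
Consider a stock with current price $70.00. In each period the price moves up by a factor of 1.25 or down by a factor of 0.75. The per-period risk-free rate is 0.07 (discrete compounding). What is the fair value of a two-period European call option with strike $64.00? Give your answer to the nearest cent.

Risk-neutral probability p = (1 + 0.07 − 0.75)/(1.25 − 0.75) = 0.3200/0.5000 = 0.6400
Terminal stock prices: S_uu = 109.4, S_ud = 65.62, S_dd = 39.38
Terminal payoffs (S − K): max(45.38, 0) = 45.38, max(1.625, 0) = 1.625, max(-24.62, 0) = 0
Node u (S = 87.5): V_u = 1/1.07·[0.6400·45.3750 + 0.3600·1.6250] = 27.6869
Node d (S = 52.5): V_d = 1/1.07·[0.6400·1.6250 + 0.3600·0.0000] = 0.9720
Node 0 (S = 70): V_0 = 1/1.07·[0.6400·27.6869 + 0.3600·0.9720] = 16.8874

$16.89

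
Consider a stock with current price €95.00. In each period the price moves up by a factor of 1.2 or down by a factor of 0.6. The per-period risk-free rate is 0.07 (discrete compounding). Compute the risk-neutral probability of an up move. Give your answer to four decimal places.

p = 0.7833

Risk-neutral probability p = (1 + 0.07 − 0.6)/(1.2 − 0.6) = 0.4700/0.6000 = 0.7833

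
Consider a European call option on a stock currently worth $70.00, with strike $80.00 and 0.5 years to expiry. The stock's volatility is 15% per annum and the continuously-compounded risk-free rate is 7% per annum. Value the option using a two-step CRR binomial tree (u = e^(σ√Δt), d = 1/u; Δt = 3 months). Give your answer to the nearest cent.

CRR parameters: u = e^(σ√Δt) = e^(0.15·√0.25) = 1.0779, d = 1/u = 0.9277
Per-period rate: rΔt = 0.07·0.25 = 0.0175, so R = e^0.0175 = 1.0177
Risk-neutral probability p = (e^0.0175 − 0.9277)/(1.0779 − 0.9277) = 0.0899/0.1501 = 0.5988
Terminal stock prices: S_uu = 81.33, S_ud = 70, S_dd = 60.25
Terminal payoffs (S − K): max(1.328, 0) = 1.328, max(-10, 0) = 0, max(-19.75, 0) = 0
Node u (S = 75.45): V_u = e^(−0.0175)·[0.5988·1.3284 + 0.4012·0.0000] = 0.7817
Node d (S = 64.94): V_d = e^(−0.0175)·[0.5988·0.0000 + 0.4012·0.0000] = 0.0000
Node 0 (S = 70): V_0 = e^(−0.0175)·[0.5988·0.7817 + 0.4012·0.0000] = 0.4600

$0.46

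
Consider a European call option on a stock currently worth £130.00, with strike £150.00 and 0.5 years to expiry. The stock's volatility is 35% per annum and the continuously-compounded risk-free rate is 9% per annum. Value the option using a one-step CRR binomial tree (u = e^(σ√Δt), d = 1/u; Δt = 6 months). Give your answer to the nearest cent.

CRR parameters: u = e^(σ√Δt) = e^(0.35·√0.5) = 1.2808, d = 1/u = 0.7808
Per-period rate: rΔt = 0.09·0.5 = 0.045, so R = e^0.045 = 1.0460
Risk-neutral probability p = (e^0.045 − 0.7808)/(1.2808 − 0.7808) = 0.2653/0.5000 = 0.5305
Terminal stock prices: S_u = 166.5, S_d = 101.5
Terminal payoffs (S − K): max(16.5, 0) = 16.5, max(-48.5, 0) = 0
Node 0 (S = 130): V_0 = e^(−0.045)·[0.5305·16.5044 + 0.4695·0.0000] = 8.3702

£8.37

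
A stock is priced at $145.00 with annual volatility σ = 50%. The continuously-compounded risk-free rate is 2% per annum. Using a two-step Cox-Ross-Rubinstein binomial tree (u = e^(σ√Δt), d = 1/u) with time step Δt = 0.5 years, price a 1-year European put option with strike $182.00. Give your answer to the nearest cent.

$53.37

CRR parameters: u = e^(σ√Δt) = e^(0.5·√0.5) = 1.4241, d = 1/u = 0.7022
Per-period rate: rΔt = 0.02·0.5 = 0.01, so R = e^0.01 = 1.0101
Risk-neutral probability p = (e^0.01 − 0.7022)/(1.4241 − 0.7022) = 0.3079/0.7219 = 0.4264
Terminal stock prices: S_uu = 294.1, S_ud = 145, S_dd = 71.49
Terminal payoffs (K − S): max(-112.1, 0) = 0, max(37, 0) = 37, max(110.5, 0) = 110.5
Node u (S = 206.5): V_u = e^(−0.01)·[0.4264·0.0000 + 0.5736·37.0000] = 21.0105
Node d (S = 101.8): V_d = e^(−0.01)·[0.4264·37.0000 + 0.5736·110.5050] = 78.3717
Node 0 (S = 145): V_0 = e^(−0.01)·[0.4264·21.0105 + 0.5736·78.3717] = 53.3741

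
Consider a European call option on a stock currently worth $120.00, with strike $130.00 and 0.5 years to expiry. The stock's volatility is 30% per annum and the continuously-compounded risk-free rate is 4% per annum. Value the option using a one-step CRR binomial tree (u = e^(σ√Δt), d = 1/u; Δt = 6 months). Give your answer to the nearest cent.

$8.90

CRR parameters: u = e^(σ√Δt) = e^(0.3·√0.5) = 1.2363, d = 1/u = 0.8089
Per-period rate: rΔt = 0.04·0.5 = 0.02, so R = e^0.02 = 1.0202
Risk-neutral probability p = (e^0.02 − 0.8089)/(1.2363 − 0.8089) = 0.2113/0.4275 = 0.4944
Terminal stock prices: S_u = 148.4, S_d = 97.06
Terminal payoffs (S − K): max(18.36, 0) = 18.36, max(-32.94, 0) = 0
Node 0 (S = 120): V_0 = e^(−0.02)·[0.4944·18.3573 + 0.5056·0.0000] = 8.8966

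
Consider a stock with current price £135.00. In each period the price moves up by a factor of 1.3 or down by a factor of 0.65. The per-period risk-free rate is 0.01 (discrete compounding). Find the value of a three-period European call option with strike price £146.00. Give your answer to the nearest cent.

£25.75

Risk-neutral probability p = (1 + 0.01 − 0.65)/(1.3 − 0.65) = 0.3600/0.6500 = 0.5538
Terminal stock prices: S_uuu = 296.6, S_uud = 148.3, S_udd = 74.15, S_ddd = 37.07
Terminal payoffs (S − K): max(150.6, 0) = 150.6, max(2.298, 0) = 2.298, max(-71.85, 0) = 0, max(-108.9, 0) = 0
Node uu (S = 228.2): V_uu = 1/1.01·[0.5538·150.5950 + 0.4462·2.2975] = 83.5955
Node ud (S = 114.1): V_ud = 1/1.01·[0.5538·2.2975 + 0.4462·0.0000] = 1.2599
Node dd (S = 57.04): V_dd = 1/1.01·[0.5538·0.0000 + 0.4462·0.0000] = 0.0000
Node u (S = 175.5): V_u = 1/1.01·[0.5538·83.5955 + 0.4462·1.2599] = 46.3972
Node d (S = 87.75): V_d = 1/1.01·[0.5538·1.2599 + 0.4462·0.0000] = 0.6909
Node 0 (S = 135): V_0 = 1/1.01·[0.5538·46.3972 + 0.4462·0.6909] = 25.7477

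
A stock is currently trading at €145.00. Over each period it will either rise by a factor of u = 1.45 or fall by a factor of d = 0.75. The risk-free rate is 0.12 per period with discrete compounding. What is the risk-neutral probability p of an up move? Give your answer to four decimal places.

p = 0.5286

Risk-neutral probability p = (1 + 0.12 − 0.75)/(1.45 − 0.75) = 0.3700/0.7000 = 0.5286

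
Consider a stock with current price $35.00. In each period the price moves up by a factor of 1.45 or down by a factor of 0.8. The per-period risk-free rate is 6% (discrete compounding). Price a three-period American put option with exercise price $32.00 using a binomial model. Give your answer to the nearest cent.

$3.08

Risk-neutral probability p = (1 + 0.06 − 0.8)/(1.45 − 0.8) = 0.2600/0.6500 = 0.4000
Terminal stock prices: S_uuu = 106.7, S_uud = 58.87, S_udd = 32.48, S_ddd = 17.92
Terminal payoffs (K − S): max(-74.7, 0) = 0, max(-26.87, 0) = 0, max(-0.48, 0) = 0, max(14.08, 0) = 14.08
Node uu (S = 73.59): continuation = 1/1.06·[0.4000·0.0000 + 0.6000·0.0000] = 0.0000; exercise value = 0.0000 ≤ continuation, so V_uu = 0.0000
Node ud (S = 40.6): continuation = 1/1.06·[0.4000·0.0000 + 0.6000·0.0000] = 0.0000; exercise value = 0.0000 ≤ continuation, so V_ud = 0.0000
Node dd (S = 22.4): continuation = 1/1.06·[0.4000·0.0000 + 0.6000·14.0800] = 7.9698; exercise value = 9.6000 > continuation, so V_dd = 9.6000 (exercise)
Node u (S = 50.75): continuation = 1/1.06·[0.4000·0.0000 + 0.6000·0.0000] = 0.0000; exercise value = 0.0000 ≤ continuation, so V_u = 0.0000
Node d (S = 28): continuation = 1/1.06·[0.4000·0.0000 + 0.6000·9.6000] = 5.4340; exercise value = 4.0000 ≤ continuation, so V_d = 5.4340
Node 0 (S = 35): continuation = 1/1.06·[0.4000·0.0000 + 0.6000·5.4340] = 3.0758; exercise value = 0.0000 ≤ continuation, so V_0 = 3.0758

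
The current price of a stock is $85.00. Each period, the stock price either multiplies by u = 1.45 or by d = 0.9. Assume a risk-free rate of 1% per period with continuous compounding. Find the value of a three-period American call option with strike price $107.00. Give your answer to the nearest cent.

Risk-neutral probability p = (e^0.01 − 0.9)/(1.45 − 0.9) = 0.1101/0.5500 = 0.2001
Terminal stock prices: S_uuu = 259.1, S_uud = 160.8, S_udd = 99.83, S_ddd = 61.97
Terminal payoffs (S − K): max(152.1, 0) = 152.1, max(53.84, 0) = 53.84, max(-7.167, 0) = 0, max(-45.03, 0) = 0
Node uu (S = 178.7): continuation = e^(−0.01)·[0.2001·152.1331 + 0.7999·53.8413] = 72.7772; exercise value = 71.7125 ≤ continuation, so V_uu = 72.7772
Node ud (S = 110.9): continuation = e^(−0.01)·[0.2001·53.8413 + 0.7999·0.0000] = 10.6660; exercise value = 3.9250 ≤ continuation, so V_ud = 10.6660
Node dd (S = 68.85): continuation = e^(−0.01)·[0.2001·0.0000 + 0.7999·0.0000] = 0.0000; exercise value = 0.0000 ≤ continuation, so V_dd = 0.0000
Node u (S = 123.2): continuation = e^(−0.01)·[0.2001·72.7772 + 0.7999·10.6660] = 22.8641; exercise value = 16.2500 ≤ continuation, so V_u = 22.8641
Node d (S = 76.5): continuation = e^(−0.01)·[0.2001·10.6660 + 0.7999·0.0000] = 2.1129; exercise value = 0.0000 ≤ continuation, so V_d = 2.1129
Node 0 (S = 85): continuation = e^(−0.01)·[0.2001·22.8641 + 0.7999·2.1129] = 6.2027; exercise value = 0.0000 ≤ continuation, so V_0 = 6.2027

$6.20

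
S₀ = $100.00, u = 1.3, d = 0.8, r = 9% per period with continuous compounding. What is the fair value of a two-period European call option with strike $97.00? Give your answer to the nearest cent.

Risk-neutral probability p = (e^0.09 − 0.8)/(1.3 − 0.8) = 0.2942/0.5000 = 0.5883
Terminal stock prices: S_uu = 169, S_ud = 104, S_dd = 64
Terminal payoffs (S − K): max(72, 0) = 72, max(7, 0) = 7, max(-33, 0) = 0
Node u (S = 130): V_u = e^(−0.09)·[0.5883·72.0000 + 0.4117·7.0000] = 41.3487
Node d (S = 80): V_d = e^(−0.09)·[0.5883·7.0000 + 0.4117·0.0000] = 3.7640
Node 0 (S = 100): V_0 = e^(−0.09)·[0.5883·41.3487 + 0.4117·3.7640] = 23.6497

$23.65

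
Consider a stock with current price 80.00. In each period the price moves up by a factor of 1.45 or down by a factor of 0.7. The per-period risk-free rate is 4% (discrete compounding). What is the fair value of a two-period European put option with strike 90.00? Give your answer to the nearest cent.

Risk-neutral probability p = (1 + 0.04 − 0.7)/(1.45 − 0.7) = 0.3400/0.7500 = 0.4533
Terminal stock prices: S_uu = 168.2, S_ud = 81.2, S_dd = 39.2
Terminal payoffs (K − S): max(-78.2, 0) = 0, max(8.8, 0) = 8.8, max(50.8, 0) = 50.8
Node u (S = 116): V_u = 1/1.04·[0.4533·0.0000 + 0.5467·8.8000] = 4.6256
Node d (S = 56): V_d = 1/1.04·[0.4533·8.8000 + 0.5467·50.8000] = 30.5385
Node 0 (S = 80): V_0 = 1/1.04·[0.4533·4.6256 + 0.5467·30.5385] = 18.0686

18.07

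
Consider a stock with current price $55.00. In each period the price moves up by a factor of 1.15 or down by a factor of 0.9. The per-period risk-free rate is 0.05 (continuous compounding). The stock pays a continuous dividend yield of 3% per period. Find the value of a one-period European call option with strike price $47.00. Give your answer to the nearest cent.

$8.67

Per-period risk-free factor R = e^0.05 = 1.0513; dividend-adjusted growth = e^(0.05−0.03) = 1.0202.
Risk-neutral probability p = (1.0202 − 0.9)/(1.15 − 0.9) = 0.1202/0.2500 = 0.4808
Terminal stock prices: S_u = 63.25, S_d = 49.5
Terminal payoffs (S − K): max(16.25, 0) = 16.25, max(2.5, 0) = 2.5
Node 0 (S = 55): V_0 = e^(−0.05)·[0.4808·16.2500 + 0.5192·2.5000] = 8.6667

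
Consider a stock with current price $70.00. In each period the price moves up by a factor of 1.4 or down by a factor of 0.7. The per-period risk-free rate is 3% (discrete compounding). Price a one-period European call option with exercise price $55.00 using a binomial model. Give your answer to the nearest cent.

$19.68

Risk-neutral probability p = (1 + 0.03 − 0.7)/(1.4 − 0.7) = 0.3300/0.7000 = 0.4714
Terminal stock prices: S_u = 98, S_d = 49
Terminal payoffs (S − K): max(43, 0) = 43, max(-6, 0) = 0
Node 0 (S = 70): V_0 = 1/1.03·[0.4714·43.0000 + 0.5286·0.0000] = 19.6810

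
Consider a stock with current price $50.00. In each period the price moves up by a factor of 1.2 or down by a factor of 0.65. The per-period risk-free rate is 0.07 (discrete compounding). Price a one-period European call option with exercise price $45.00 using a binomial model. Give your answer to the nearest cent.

$10.71

Risk-neutral probability p = (1 + 0.07 − 0.65)/(1.2 − 0.65) = 0.4200/0.5500 = 0.7636
Terminal stock prices: S_u = 60, S_d = 32.5
Terminal payoffs (S − K): max(15, 0) = 15, max(-12.5, 0) = 0
Node 0 (S = 50): V_0 = 1/1.07·[0.7636·15.0000 + 0.2364·0.0000] = 10.7052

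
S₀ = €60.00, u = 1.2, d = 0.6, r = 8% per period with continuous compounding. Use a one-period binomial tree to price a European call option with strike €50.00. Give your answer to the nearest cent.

€16.36

Risk-neutral probability p = (e^0.08 − 0.6)/(1.2 − 0.6) = 0.4833/0.6000 = 0.8055
Terminal stock prices: S_u = 72, S_d = 36
Terminal payoffs (S − K): max(22, 0) = 22, max(-14, 0) = 0
Node 0 (S = 60): V_0 = e^(−0.08)·[0.8055·22.0000 + 0.1945·0.0000] = 16.3581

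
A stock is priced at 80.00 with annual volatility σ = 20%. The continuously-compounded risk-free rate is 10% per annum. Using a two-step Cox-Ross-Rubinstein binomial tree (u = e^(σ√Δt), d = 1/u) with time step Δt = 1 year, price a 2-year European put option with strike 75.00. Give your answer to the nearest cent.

CRR parameters: u = e^(σ√Δt) = e^(0.2·√1) = 1.2214, d = 1/u = 0.8187
Per-period rate: rΔt = 0.1·1 = 0.1, so R = e^0.1 = 1.1052
Risk-neutral probability p = (e^0.1 − 0.8187)/(1.2214 − 0.8187) = 0.2864/0.4027 = 0.7113
Terminal stock prices: S_uu = 119.3, S_ud = 80, S_dd = 53.63
Terminal payoffs (K − S): max(-44.35, 0) = 0, max(-5, 0) = 0, max(21.37, 0) = 21.37
Node u (S = 97.71): V_u = e^(−0.1)·[0.7113·0.0000 + 0.2887·0.0000] = 0.0000
Node d (S = 65.5): V_d = e^(−0.1)·[0.7113·0.0000 + 0.2887·21.3744] = 5.5826
Node 0 (S = 80): V_0 = e^(−0.1)·[0.7113·0.0000 + 0.2887·5.5826] = 1.4581

1.46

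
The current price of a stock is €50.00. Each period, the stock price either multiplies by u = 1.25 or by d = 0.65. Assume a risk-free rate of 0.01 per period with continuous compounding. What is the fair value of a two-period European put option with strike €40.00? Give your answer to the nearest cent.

Risk-neutral probability p = (e^0.01 − 0.65)/(1.25 − 0.65) = 0.3601/0.6000 = 0.6001
Terminal stock prices: S_uu = 78.12, S_ud = 40.62, S_dd = 21.13
Terminal payoffs (K − S): max(-38.12, 0) = 0, max(-0.625, 0) = 0, max(18.87, 0) = 18.87
Node u (S = 62.5): V_u = e^(−0.01)·[0.6001·0.0000 + 0.3999·0.0000] = 0.0000
Node d (S = 32.5): V_d = e^(−0.01)·[0.6001·0.0000 + 0.3999·18.8750] = 7.4733
Node 0 (S = 50): V_0 = e^(−0.01)·[0.6001·0.0000 + 0.3999·7.4733] = 2.9590

€2.96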